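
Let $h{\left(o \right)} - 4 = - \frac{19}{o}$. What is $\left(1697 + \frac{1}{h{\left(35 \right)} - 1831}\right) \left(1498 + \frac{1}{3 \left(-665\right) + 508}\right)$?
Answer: $\frac{241790873279325}{95114468} \approx 2.5421 \cdot 10^{6}$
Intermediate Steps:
$h{\left(o \right)} = 4 - \frac{19}{o}$
$\left(1697 + \frac{1}{h{\left(35 \right)} - 1831}\right) \left(1498 + \frac{1}{3 \left(-665\right) + 508}\right) = \left(1697 + \frac{1}{\left(4 - \frac{19}{35}\right) - 1831}\right) \left(1498 + \frac{1}{3 \left(-665\right) + 508}\right) = \left(1697 + \frac{1}{\left(4 - \frac{19}{35}\right) - 1831}\right) \left(1498 + \frac{1}{-1995 + 508}\right) = \left(1697 + \frac{1}{\left(4 - \frac{19}{35}\right) - 1831}\right) \left(1498 + \frac{1}{-1487}\right) = \left(1697 + \frac{1}{\frac{121}{35} - 1831}\right) \left(1498 - \frac{1}{1487}\right) = \left(1697 + \frac{1}{- \frac{63964}{35}}\right) \frac{2227525}{1487} = \left(1697 - \frac{35}{63964}\right) \frac{2227525}{1487} = \frac{108546873}{63964} \cdot \frac{2227525}{1487} = \frac{241790873279325}{95114468}$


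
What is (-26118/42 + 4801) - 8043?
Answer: -27047/7 ≈ -3863.9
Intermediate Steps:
(-26118/42 + 4801) - 8043 = (-26118*1/42 + 4801) - 8043 = (-4353/7 + 4801) - 8043 = 29254/7 - 8043 = -27047/7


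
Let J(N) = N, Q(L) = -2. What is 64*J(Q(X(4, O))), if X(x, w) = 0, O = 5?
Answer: -128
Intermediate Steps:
64*J(Q(X(4, O))) = 64*(-2) = -128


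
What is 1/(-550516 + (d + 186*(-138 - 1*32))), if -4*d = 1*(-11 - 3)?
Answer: -2/1164265 ≈ -1.7178e-6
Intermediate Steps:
d = 7/2 (d = -(-11 - 3)/4 = -(-14)/4 = -1/4*(-14) = 7/2 ≈ 3.5000)
1/(-550516 + (d + 186*(-138 - 1*32))) = 1/(-550516 + (7/2 + 186*(-138 - 1*32))) = 1/(-550516 + (7/2 + 186*(-138 - 32))) = 1/(-550516 + (7/2 + 186*(-170))) = 1/(-550516 + (7/2 - 31620)) = 1/(-550516 - 63233/2) = 1/(-1164265/2) = -2/1164265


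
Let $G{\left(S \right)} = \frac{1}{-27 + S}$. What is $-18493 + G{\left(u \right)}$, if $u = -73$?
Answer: $- \frac{1849301}{100} \approx -18493.0$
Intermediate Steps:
$-18493 + G{\left(u \right)} = -18493 + \frac{1}{-27 - 73} = -18493 + \frac{1}{-100} = -18493 - \frac{1}{100} = - \frac{1849301}{100}$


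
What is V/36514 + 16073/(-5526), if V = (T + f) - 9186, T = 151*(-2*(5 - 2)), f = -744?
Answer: -323384629/100888182 ≈ -3.2054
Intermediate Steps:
T = -906 (T = 151*(-2*3) = 151*(-6) = -906)
V = -10836 (V = (-906 - 744) - 9186 = -1650 - 9186 = -10836)
V/36514 + 16073/(-5526) = -10836/36514 + 16073/(-5526) = -10836*1/36514 + 16073*(-1/5526) = -5418/18257 - 16073/5526 = -323384629/100888182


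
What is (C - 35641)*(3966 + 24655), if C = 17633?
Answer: -515406968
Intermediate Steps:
(C - 35641)*(3966 + 24655) = (17633 - 35641)*(3966 + 24655) = -18008*28621 = -515406968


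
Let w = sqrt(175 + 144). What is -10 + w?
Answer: -10 + sqrt(319) ≈ 7.8606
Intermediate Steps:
w = sqrt(319) ≈ 17.861
-10 + w = -10 + sqrt(319)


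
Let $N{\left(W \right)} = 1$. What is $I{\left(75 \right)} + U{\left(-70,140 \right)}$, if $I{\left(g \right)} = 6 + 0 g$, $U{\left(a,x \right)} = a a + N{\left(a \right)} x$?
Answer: $5046$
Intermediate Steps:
$U{\left(a,x \right)} = x + a^{2}$ ($U{\left(a,x \right)} = a a + 1 x = a^{2} + x = x + a^{2}$)
$I{\left(g \right)} = 6$ ($I{\left(g \right)} = 6 + 0 = 6$)
$I{\left(75 \right)} + U{\left(-70,140 \right)} = 6 + \left(140 + \left(-70\right)^{2}\right) = 6 + \left(140 + 4900\right) = 6 + 5040 = 5046$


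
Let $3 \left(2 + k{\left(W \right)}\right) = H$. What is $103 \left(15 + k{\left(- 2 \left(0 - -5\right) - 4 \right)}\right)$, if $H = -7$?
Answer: $\frac{3296}{3} \approx 1098.7$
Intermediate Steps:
$k{\left(W \right)} = - \frac{13}{3}$ ($k{\left(W \right)} = -2 + \frac{1}{3} \left(-7\right) = -2 - \frac{7}{3} = - \frac{13}{3}$)
$103 \left(15 + k{\left(- 2 \left(0 - -5\right) - 4 \right)}\right) = 103 \left(15 - \frac{13}{3}\right) = 103 \cdot \frac{32}{3} = \frac{3296}{3}$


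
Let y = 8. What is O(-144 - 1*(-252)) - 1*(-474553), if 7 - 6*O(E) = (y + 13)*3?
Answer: 1423631/3 ≈ 4.7454e+5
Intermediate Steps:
O(E) = -28/3 (O(E) = 7/6 - (8 + 13)*3/6 = 7/6 - 7*3/2 = 7/6 - ⅙*63 = 7/6 - 21/2 = -28/3)
O(-144 - 1*(-252)) - 1*(-474553) = -28/3 - 1*(-474553) = -28/3 + 474553 = 1423631/3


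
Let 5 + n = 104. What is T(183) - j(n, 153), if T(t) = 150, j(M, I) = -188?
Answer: 338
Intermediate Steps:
n = 99 (n = -5 + 104 = 99)
T(183) - j(n, 153) = 150 - 1*(-188) = 150 + 188 = 338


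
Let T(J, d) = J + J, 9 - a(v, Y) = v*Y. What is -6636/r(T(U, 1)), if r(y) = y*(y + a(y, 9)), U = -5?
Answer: 3318/445 ≈ 7.4562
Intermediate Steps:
a(v, Y) = 9 - Y*v (a(v, Y) = 9 - v*Y = 9 - Y*v)
T(J, d) = 2*J
r(y) = y*(9 - 8*y) (r(y) = y*(y + (9 - 1*9*y)) = y*(y + (9 - 9*y)) = y*(9 - 8*y))
-6636/r(T(U, 1)) = -6636*(-1/(10*(9 - 16*(-5)))) = -6636*(-1/(10*(9 - 8*(-10)))) = -6636*(-1/(10*(9 + 80))) = -6636/((-10*89)) = -6636/(-890) = -6636*(-1/890) = 3318/445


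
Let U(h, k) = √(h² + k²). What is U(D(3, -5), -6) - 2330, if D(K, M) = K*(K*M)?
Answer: -2330 + 3*√229 ≈ -2284.6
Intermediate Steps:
D(K, M) = M*K²
U(D(3, -5), -6) - 2330 = √((-5*3²)² + (-6)²) - 2330 = √((-5*9)² + 36) - 2330 = √((-45)² + 36) - 2330 = √(2025 + 36) - 2330 = √2061 - 2330 = 3*√229 - 2330 = -2330 + 3*√229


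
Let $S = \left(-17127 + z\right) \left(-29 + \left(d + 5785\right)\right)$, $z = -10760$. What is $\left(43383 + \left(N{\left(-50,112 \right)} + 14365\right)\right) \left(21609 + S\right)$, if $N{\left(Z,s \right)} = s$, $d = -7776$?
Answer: $3260604773140$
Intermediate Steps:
$S = 56331740$ ($S = \left(-17127 - 10760\right) \left(-29 + \left(-7776 + 5785\right)\right) = - 27887 \left(-29 - 1991\right) = \left(-27887\right) \left(-2020\right) = 56331740$)
$\left(43383 + \left(N{\left(-50,112 \right)} + 14365\right)\right) \left(21609 + S\right) = \left(43383 + \left(112 + 14365\right)\right) \left(21609 + 56331740\right) = \left(43383 + 14477\right) 56353349 = 57860 \cdot 56353349 = 3260604773140$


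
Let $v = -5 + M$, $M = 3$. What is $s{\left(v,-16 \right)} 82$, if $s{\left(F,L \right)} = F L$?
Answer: $2624$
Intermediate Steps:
$v = -2$ ($v = -5 + 3 = -2$)
$s{\left(v,-16 \right)} 82 = \left(-2\right) \left(-16\right) 82 = 32 \cdot 82 = 2624$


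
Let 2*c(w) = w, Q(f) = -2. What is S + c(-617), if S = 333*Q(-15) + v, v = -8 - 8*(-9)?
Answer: -1821/2 ≈ -910.50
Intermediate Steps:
v = 64 (v = -8 + 72 = 64)
c(w) = w/2
S = -602 (S = 333*(-2) + 64 = -666 + 64 = -602)
S + c(-617) = -602 + (1/2)*(-617) = -602 - 617/2 = -1821/2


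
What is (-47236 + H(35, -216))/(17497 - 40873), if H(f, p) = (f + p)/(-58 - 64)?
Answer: 5762611/2851872 ≈ 2.0206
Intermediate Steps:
H(f, p) = -f/122 - p/122 (H(f, p) = (f + p)/(-122) = (f + p)*(-1/122) = -f/122 - p/122)
(-47236 + H(35, -216))/(17497 - 40873) = (-47236 + (-1/122*35 - 1/122*(-216)))/(17497 - 40873) = (-47236 + (-35/122 + 108/61))/(-23376) = (-47236 + 181/122)*(-1/23376) = -5762611/122*(-1/23376) = 5762611/2851872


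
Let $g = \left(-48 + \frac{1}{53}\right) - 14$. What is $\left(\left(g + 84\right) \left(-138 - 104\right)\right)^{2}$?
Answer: $\frac{79757667396}{2809} \approx 2.8394 \cdot 10^{7}$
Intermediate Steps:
$g = - \frac{3285}{53}$ ($g = \left(-48 + \frac{1}{53}\right) - 14 = - \frac{2543}{53} - 14 = - \frac{3285}{53} \approx -61.981$)
$\left(\left(g + 84\right) \left(-138 - 104\right)\right)^{2} = \left(\left(- \frac{3285}{53} + 84\right) \left(-138 - 104\right)\right)^{2} = \left(\frac{1167}{53} \left(-242\right)\right)^{2} = \left(- \frac{282414}{53}\right)^{2} = \frac{79757667396}{2809}$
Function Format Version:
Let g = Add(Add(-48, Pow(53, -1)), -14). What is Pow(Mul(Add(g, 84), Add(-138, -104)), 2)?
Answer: Rational(79757667396, 2809) ≈ 2.8394e+7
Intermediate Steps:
g = Rational(-3285, 53) (g = Add(Add(-48, Rational(1, 53)), -14) = Add(Rational(-2543, 53), -14) = Rational(-3285, 53) ≈ -61.981)
Pow(Mul(Add(g, 84), Add(-138, -104)), 2) = Pow(Mul(Add(Rational(-3285, 53), 84), Add(-138, -104)), 2) = Pow(Mul(Rational(1167, 53), -242), 2) = Pow(Rational(-282414, 53), 2) = Rational(79757667396, 2809)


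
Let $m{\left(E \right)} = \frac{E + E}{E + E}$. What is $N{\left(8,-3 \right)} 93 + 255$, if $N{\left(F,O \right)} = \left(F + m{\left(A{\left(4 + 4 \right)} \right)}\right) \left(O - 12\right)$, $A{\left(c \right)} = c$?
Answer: $-12300$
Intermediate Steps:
$m{\left(E \right)} = 1$ ($m{\left(E \right)} = \frac{2 E}{2 E} = 2 E \frac{1}{2 E} = 1$)
$N{\left(F,O \right)} = \left(1 + F\right) \left(-12 + O\right)$ ($N{\left(F,O \right)} = \left(F + 1\right) \left(O - 12\right) = \left(1 + F\right) \left(-12 + O\right)$)
$N{\left(8,-3 \right)} 93 + 255 = \left(-12 - 3 - 96 + 8 \left(-3\right)\right) 93 + 255 = \left(-12 - 3 - 96 - 24\right) 93 + 255 = \left(-135\right) 93 + 255 = -12555 + 255 = -12300$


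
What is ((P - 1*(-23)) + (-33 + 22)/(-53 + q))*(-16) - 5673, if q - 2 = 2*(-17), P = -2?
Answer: -510941/85 ≈ -6011.1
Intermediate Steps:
q = -32 (q = 2 + 2*(-17) = 2 - 34 = -32)
((P - 1*(-23)) + (-33 + 22)/(-53 + q))*(-16) - 5673 = ((-2 - 1*(-23)) + (-33 + 22)/(-53 - 32))*(-16) - 5673 = ((-2 + 23) - 11/(-85))*(-16) - 5673 = (21 - 11*(-1/85))*(-16) - 5673 = (21 + 11/85)*(-16) - 5673 = (1796/85)*(-16) - 5673 = -28736/85 - 5673 = -510941/85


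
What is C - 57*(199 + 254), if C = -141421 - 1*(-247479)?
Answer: 80237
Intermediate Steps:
C = 106058 (C = -141421 + 247479 = 106058)
C - 57*(199 + 254) = 106058 - 57*(199 + 254) = 106058 - 57*453 = 106058 - 25821 = 80237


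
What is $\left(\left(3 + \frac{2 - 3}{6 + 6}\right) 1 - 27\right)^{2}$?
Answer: $\frac{83521}{144} \approx 580.01$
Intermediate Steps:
$\left(\left(3 + \frac{2 - 3}{6 + 6}\right) 1 - 27\right)^{2} = \left(\left(3 - \frac{1}{12}\right) 1 - 27\right)^{2} = \left(\frac{35}{12} \cdot 1 - 27\right)^{2} = \left(\frac{35}{12} - 27\right)^{2} = \left(- \frac{289}{12}\right)^{2} = \frac{83521}{144}$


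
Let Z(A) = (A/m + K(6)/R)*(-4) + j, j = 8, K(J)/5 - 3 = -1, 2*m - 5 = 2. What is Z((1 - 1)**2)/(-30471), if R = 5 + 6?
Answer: -16/111727 ≈ -0.00014321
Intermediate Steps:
m = 7/2 (m = 5/2 + (1/2)*2 = 5/2 + 1 = 7/2 ≈ 3.5000)
K(J) = 10 (K(J) = 15 + 5*(-1) = 15 - 5 = 10)
R = 11
Z(A) = 48/11 - 8*A/7 (Z(A) = (A/(7/2) + 10/11)*(-4) + 8 = (A*(2/7) + 10*(1/11))*(-4) + 8 = (2*A/7 + 10/11)*(-4) + 8 = (10/11 + 2*A/7)*(-4) + 8 = (-40/11 - 8*A/7) + 8 = 48/11 - 8*A/7)
Z((1 - 1)**2)/(-30471) = (48/11 - 8*(1 - 1)**2/7)/(-30471) = (48/11 - 8/7*0**2)*(-1/30471) = (48/11 - 8/7*0)*(-1/30471) = (48/11 + 0)*(-1/30471) = (48/11)*(-1/30471) = -16/111727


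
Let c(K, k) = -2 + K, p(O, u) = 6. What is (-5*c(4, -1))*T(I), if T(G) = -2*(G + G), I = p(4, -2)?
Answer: 240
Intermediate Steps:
I = 6
T(G) = -4*G
(-5*c(4, -1))*T(I) = (-5*(-2 + 4))*(-4*6) = -5*2*(-24) = -10*(-24) = 240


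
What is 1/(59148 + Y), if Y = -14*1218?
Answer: 1/42096 ≈ 2.3755e-5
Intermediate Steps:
Y = -17052
1/(59148 + Y) = 1/(59148 - 17052) = 1/42096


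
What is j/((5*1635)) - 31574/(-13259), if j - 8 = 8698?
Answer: 124516768/36130775 ≈ 3.4463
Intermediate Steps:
j = 8706 (j = 8 + 8698 = 8706)
j/((5*1635)) - 31574/(-13259) = 8706/((5*1635)) - 31574/(-13259) = 8706/8175 - 31574*(-1/13259) = 8706*(1/8175) + 31574/13259 = 2902/2725 + 31574/13259 = 124516768/36130775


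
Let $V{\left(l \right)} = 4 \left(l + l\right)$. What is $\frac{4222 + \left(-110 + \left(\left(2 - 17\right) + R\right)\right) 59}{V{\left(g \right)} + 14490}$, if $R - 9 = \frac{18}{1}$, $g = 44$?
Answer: $- \frac{780}{7421} \approx -0.10511$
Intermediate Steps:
$R = 27$ ($R = 9 + \frac{18}{1} = 9 + 18 \cdot 1 = 9 + 18 = 27$)
$V{\left(l \right)} = 8 l$ ($V{\left(l \right)} = 4 \cdot 2 l = 8 l$)
$\frac{4222 + \left(-110 + \left(\left(2 - 17\right) + R\right)\right) 59}{V{\left(g \right)} + 14490} = \frac{4222 + \left(-110 + \left(\left(2 - 17\right) + 27\right)\right) 59}{8 \cdot 44 + 14490} = \frac{4222 + \left(-110 + \left(-15 + 27\right)\right) 59}{352 + 14490} = \frac{4222 + \left(-110 + 12\right) 59}{14842} = \left(4222 - 5782\right) \frac{1}{14842} = \left(-1560\right) \frac{1}{14842} = - \frac{780}{7421}$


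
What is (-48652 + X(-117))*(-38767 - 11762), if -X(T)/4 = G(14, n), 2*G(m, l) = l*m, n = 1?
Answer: 2459751720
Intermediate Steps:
G(m, l) = l*m/2 (G(m, l) = (l*m)/2 = l*m/2)
X(T) = -28 (X(T) = -2*14 = -4*7 = -28)
(-48652 + X(-117))*(-38767 - 11762) = (-48652 - 28)*(-38767 - 11762) = -48680*(-50529) = 2459751720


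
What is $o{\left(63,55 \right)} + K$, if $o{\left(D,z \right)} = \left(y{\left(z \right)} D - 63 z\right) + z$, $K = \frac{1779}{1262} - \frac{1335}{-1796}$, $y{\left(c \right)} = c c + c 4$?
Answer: $\frac{227819247827}{1133276} \approx 2.0103 \cdot 10^{5}$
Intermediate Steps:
$y{\left(c \right)} = c^{2} + 4 c$
$K = \frac{2439927}{1133276}$ ($K = 1779 \cdot \frac{1}{1262} - - \frac{1335}{1796} = \frac{1779}{1262} + \frac{1335}{1796} = \frac{2439927}{1133276} \approx 2.153$)
$o{\left(D,z \right)} = - 62 z + D z \left(4 + z\right)$ ($o{\left(D,z \right)} = \left(z \left(4 + z\right) D - 63 z\right) + z = \left(D z \left(4 + z\right) - 63 z\right) + z = \left(- 63 z + D z \left(4 + z\right)\right) + z = - 62 z + D z \left(4 + z\right)$)
$o{\left(63,55 \right)} + K = 55 \left(-62 + 63 \left(4 + 55\right)\right) + \frac{2439927}{1133276} = 55 \left(-62 + 63 \cdot 59\right) + \frac{2439927}{1133276} = 55 \left(-62 + 3717\right) + \frac{2439927}{1133276} = 55 \cdot 3655 + \frac{2439927}{1133276} = 201025 + \frac{2439927}{1133276} = \frac{227819247827}{1133276}$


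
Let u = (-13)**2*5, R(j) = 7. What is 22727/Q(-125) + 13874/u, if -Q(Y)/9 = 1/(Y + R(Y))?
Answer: 2266234036/7605 ≈ 2.9799e+5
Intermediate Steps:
Q(Y) = -9/(7 + Y) (Q(Y) = -9/(Y + 7) = -9/(7 + Y))
u = 845 (u = 169*5 = 845)
22727/Q(-125) + 13874/u = 22727/((-9/(7 - 125))) + 13874/845 = 22727/((-9/(-118))) + 13874*(1/845) = 22727/((-9*(-1/118))) + 13874/845 = 22727/(9/118) + 13874/845 = 22727*(118/9) + 13874/845 = 2681786/9 + 13874/845 = 2266234036/7605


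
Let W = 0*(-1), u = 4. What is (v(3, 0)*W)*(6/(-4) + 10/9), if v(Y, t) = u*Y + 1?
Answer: 0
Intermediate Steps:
v(Y, t) = 1 + 4*Y (v(Y, t) = 4*Y + 1 = 1 + 4*Y)
W = 0
(v(3, 0)*W)*(6/(-4) + 10/9) = ((1 + 4*3)*0)*(6/(-4) + 10/9) = ((1 + 12)*0)*(6*(-¼) + 10*(⅑)) = (13*0)*(-3/2 + 10/9) = 0*(-7/18) = 0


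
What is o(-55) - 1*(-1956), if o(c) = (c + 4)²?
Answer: 4557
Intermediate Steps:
o(c) = (4 + c)²
o(-55) - 1*(-1956) = (4 - 55)² - 1*(-1956) = (-51)² + 1956 = 2601 + 1956 = 4557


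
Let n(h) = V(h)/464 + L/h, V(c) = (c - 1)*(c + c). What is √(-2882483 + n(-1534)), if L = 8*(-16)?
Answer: I*√5684359832498191/44486 ≈ 1694.8*I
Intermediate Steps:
V(c) = 2*c*(-1 + c) (V(c) = (-1 + c)*(2*c) = 2*c*(-1 + c))
L = -128
n(h) = -128/h + h*(-1 + h)/232 (n(h) = (2*h*(-1 + h))/464 - 128/h = (2*h*(-1 + h))*(1/464) - 128/h = h*(-1 + h)/232 - 128/h = -128/h + h*(-1 + h)/232)
√(-2882483 + n(-1534)) = √(-2882483 + (1/232)*(-29696 + (-1534)²*(-1 - 1534))/(-1534)) = √(-2882483 + (1/232)*(-1/1534)*(-29696 + 2353156*(-1535))) = √(-2882483 + (1/232)*(-1/1534)*(-29696 - 3612094460)) = √(-2882483 + (1/232)*(-1/1534)*(-3612124156)) = √(-2882483 + 903031039/88972) = √(-255557246437/88972) = I*√5684359832498191/44486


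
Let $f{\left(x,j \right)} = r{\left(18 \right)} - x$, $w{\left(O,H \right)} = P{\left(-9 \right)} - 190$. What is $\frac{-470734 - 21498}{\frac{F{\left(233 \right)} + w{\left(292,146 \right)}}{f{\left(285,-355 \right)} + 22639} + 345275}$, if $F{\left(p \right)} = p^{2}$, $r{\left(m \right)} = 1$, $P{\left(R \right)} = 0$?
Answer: $- \frac{2750961590}{1929669181} \approx -1.4256$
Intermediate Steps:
$w{\left(O,H \right)} = -190$ ($w{\left(O,H \right)} = 0 - 190 = -190$)
$f{\left(x,j \right)} = 1 - x$
$\frac{-470734 - 21498}{\frac{F{\left(233 \right)} + w{\left(292,146 \right)}}{f{\left(285,-355 \right)} + 22639} + 345275} = \frac{-470734 - 21498}{\frac{233^{2} - 190}{\left(1 - 285\right) + 22639} + 345275} = - \frac{492232}{\frac{54289 - 190}{\left(1 - 285\right) + 22639} + 345275} = - \frac{492232}{\frac{54099}{-284 + 22639} + 345275} = - \frac{492232}{\frac{54099}{22355} + 345275} = - \frac{492232}{\frac{7718676724}{22355}} = \left(-492232\right) \frac{22355}{7718676724} = - \frac{2750961590}{1929669181}$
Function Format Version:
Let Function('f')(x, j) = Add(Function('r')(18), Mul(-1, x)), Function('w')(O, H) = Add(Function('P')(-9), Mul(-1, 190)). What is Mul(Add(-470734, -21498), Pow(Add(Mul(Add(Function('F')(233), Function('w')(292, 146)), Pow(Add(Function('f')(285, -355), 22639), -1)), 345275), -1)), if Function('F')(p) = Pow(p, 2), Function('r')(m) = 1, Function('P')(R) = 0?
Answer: Rational(-2750961590, 1929669181) ≈ -1.4256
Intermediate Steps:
Function('w')(O, H) = -190 (Function('w')(O, H) = Add(0, Mul(-1, 190)) = Add(0, -190) = -190)
Function('f')(x, j) = Add(1, Mul(-1, x))
Mul(Add(-470734, -21498), Pow(Add(Mul(Add(Function('F')(233), Function('w')(292, 146)), Pow(Add(Function('f')(285, -355), 22639), -1)), 345275), -1)) = Mul(Add(-470734, -21498), Pow(Add(Mul(Add(Pow(233, 2), -190), Pow(Add(Add(1, Mul(-1, 285)), 22639), -1)), 345275), -1)) = Mul(-492232, Pow(Add(Mul(Add(54289, -190), Pow(Add(Add(1, -285), 22639), -1)), 345275), -1)) = Mul(-492232, Pow(Add(Mul(54099, Pow(Add(-284, 22639), -1)), 345275), -1)) = Mul(-492232, Pow(Add(Mul(54099, Pow(22355, -1)), 345275), -1)) = Mul(-492232, Pow(Add(Mul(54099, Rational(1, 22355)), 345275), -1)) = Mul(-492232, Pow(Add(Rational(54099, 22355), 345275), -1)) = Mul(-492232, Pow(Rational(7718676724, 22355), -1)) = Mul(-492232, Rational(22355, 7718676724)) = Rational(-2750961590, 1929669181)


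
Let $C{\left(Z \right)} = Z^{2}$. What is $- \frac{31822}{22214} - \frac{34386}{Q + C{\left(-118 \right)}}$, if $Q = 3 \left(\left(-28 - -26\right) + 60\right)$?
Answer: $- \frac{303119290}{78293243} \approx -3.8716$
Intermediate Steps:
$Q = 174$ ($Q = 3 \left(\left(-28 + 26\right) + 60\right) = 3 \left(-2 + 60\right) = 3 \cdot 58 = 174$)
$- \frac{31822}{22214} - \frac{34386}{Q + C{\left(-118 \right)}} = - \frac{31822}{22214} - \frac{34386}{174 + \left(-118\right)^{2}} = \left(-31822\right) \frac{1}{22214} - \frac{34386}{174 + 13924} = - \frac{15911}{11107} - \frac{34386}{14098} = - \frac{15911}{11107} - \frac{17193}{7049} = - \frac{303119290}{78293243}$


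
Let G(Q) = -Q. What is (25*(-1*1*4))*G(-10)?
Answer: -1000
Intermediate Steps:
(25*(-1*1*4))*G(-10) = (25*(-1*1*4))*(-1*(-10)) = (25*(-1*4))*10 = (25*(-4))*10 = -100*10 = -1000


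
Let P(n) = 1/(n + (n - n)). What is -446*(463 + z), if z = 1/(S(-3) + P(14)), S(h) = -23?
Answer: -66279614/321 ≈ -2.0648e+5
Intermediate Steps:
P(n) = 1/n (P(n) = 1/(n + 0) = 1/n)
z = -14/321 (z = 1/(-23 + 1/14) = 1/(-321/14) = -14/321 ≈ -0.043614)
-446*(463 + z) = -446*(463 - 14/321) = -446*148609/321 = -66279614/321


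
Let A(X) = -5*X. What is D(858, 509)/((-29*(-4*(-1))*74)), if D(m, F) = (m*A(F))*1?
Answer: 1091805/4292 ≈ 254.38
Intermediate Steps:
D(m, F) = -5*F*m (D(m, F) = (m*(-5*F))*1 = -5*F*m*1 = -5*F*m)
D(858, 509)/((-29*(-4*(-1))*74)) = (-5*509*858)/((-29*(-4*(-1))*74)) = -2183610/(-116*74) = -2183610/(-29*4*74) = -2183610/((-116*74)) = -2183610/(-8584) = -2183610*(-1/8584) = 1091805/4292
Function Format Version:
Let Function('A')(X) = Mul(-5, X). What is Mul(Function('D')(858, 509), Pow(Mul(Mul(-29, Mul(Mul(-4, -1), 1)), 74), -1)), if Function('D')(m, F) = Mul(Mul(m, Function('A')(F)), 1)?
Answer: Rational(1091805, 4292) ≈ 254.38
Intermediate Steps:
Function('D')(m, F) = Mul(-5, F, m) (Function('D')(m, F) = Mul(Mul(m, Mul(-5, F)), 1) = Mul(Mul(-5, F, m), 1) = Mul(-5, F, m))
Mul(Function('D')(858, 509), Pow(Mul(Mul(-29, Mul(Mul(-4, -1), 1)), 74), -1)) = Mul(Mul(-5, 509, 858), Pow(Mul(Mul(-29, Mul(Mul(-4, -1), 1)), 74), -1)) = Mul(-2183610, Pow(Mul(Mul(-29, Mul(4, 1)), 74), -1)) = Mul(-2183610, Pow(Mul(Mul(-29, 4), 74), -1)) = Mul(-2183610, Pow(Mul(-116, 74), -1)) = Mul(-2183610, Pow(-8584, -1)) = Mul(-2183610, Rational(-1, 8584)) = Rational(1091805, 4292)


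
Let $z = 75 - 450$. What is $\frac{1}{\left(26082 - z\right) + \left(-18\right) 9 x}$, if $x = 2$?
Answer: $\frac{1}{26133} \approx 3.8266 \cdot 10^{-5}$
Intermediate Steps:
$z = -375$ ($z = 75 - 450 = -375$)
$\frac{1}{\left(26082 - z\right) + \left(-18\right) 9 x} = \frac{1}{\left(26082 - -375\right) + \left(-18\right) 9 \cdot 2} = \frac{1}{\left(26082 + 375\right) - 324} = \frac{1}{26457 - 324} = \frac{1}{26133}$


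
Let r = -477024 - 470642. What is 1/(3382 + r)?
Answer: -1/944284 ≈ -1.0590e-6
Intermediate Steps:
r = -947666
1/(3382 + r) = 1/(3382 - 947666) = 1/(-944284) = -1/944284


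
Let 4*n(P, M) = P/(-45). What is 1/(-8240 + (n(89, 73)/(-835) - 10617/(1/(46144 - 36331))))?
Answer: -150300/15660187008211 ≈ -9.5976e-9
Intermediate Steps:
n(P, M) = -P/180 (n(P, M) = (P/(-45))/4 = (P*(-1/45))/4 = (-P/45)/4 = -P/180)
1/(-8240 + (n(89, 73)/(-835) - 10617/(1/(46144 - 36331)))) = 1/(-8240 + (-1/180*89/(-835) - 10617/(1/(46144 - 36331)))) = 1/(-8240 + (-89/180*(-1/835) - 10617/(1/9813))) = 1/(-8240 + (89/150300 - 10617/1/9813)) = 1/(-8240 + (89/150300 - 10617*9813)) = 1/(-8240 + (89/150300 - 104184621)) = 1/(-8240 - 15658948536211/150300) = 1/(-15660187008211/150300) = -150300/15660187008211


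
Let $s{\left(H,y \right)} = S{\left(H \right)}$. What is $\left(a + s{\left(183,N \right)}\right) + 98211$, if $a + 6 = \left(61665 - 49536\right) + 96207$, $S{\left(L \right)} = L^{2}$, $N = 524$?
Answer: $240030$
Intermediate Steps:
$s{\left(H,y \right)} = H^{2}$
$a = 108330$ ($a = -6 + \left(\left(61665 - 49536\right) + 96207\right) = -6 + \left(12129 + 96207\right) = -6 + 108336 = 108330$)
$\left(a + s{\left(183,N \right)}\right) + 98211 = \left(108330 + 183^{2}\right) + 98211 = \left(108330 + 33489\right) + 98211 = 141819 + 98211 = 240030$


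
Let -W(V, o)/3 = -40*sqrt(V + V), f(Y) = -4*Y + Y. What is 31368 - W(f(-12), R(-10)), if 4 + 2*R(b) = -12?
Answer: 31368 - 720*sqrt(2) ≈ 30350.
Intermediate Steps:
R(b) = -8 (R(b) = -2 + (1/2)*(-12) = -2 - 6 = -8)
f(Y) = -3*Y
W(V, o) = 120*sqrt(2)*sqrt(V) (W(V, o) = -(-120)*sqrt(V + V) = -(-120)*sqrt(2*V) = -(-120)*sqrt(2)*sqrt(V) = 120*sqrt(2)*sqrt(V))
31368 - W(f(-12), R(-10)) = 31368 - 120*sqrt(2)*sqrt(-3*(-12)) = 31368 - 120*sqrt(2)*sqrt(36) = 31368 - 120*sqrt(2)*6 = 31368 - 720*sqrt(2)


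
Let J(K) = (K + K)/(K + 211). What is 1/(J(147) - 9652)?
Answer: -179/1727561 ≈ -0.00010361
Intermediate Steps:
J(K) = 2*K/(211 + K) (J(K) = (2*K)/(211 + K) = 2*K/(211 + K))
1/(J(147) - 9652) = 1/(2*147/(211 + 147) - 9652) = 1/(2*147/358 - 9652) = 1/(2*147*(1/358) - 9652) = 1/(147/179 - 9652) = 1/(-1727561/179) = -179/1727561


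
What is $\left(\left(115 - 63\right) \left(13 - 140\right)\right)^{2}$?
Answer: $43612816$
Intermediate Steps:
$\left(\left(115 - 63\right) \left(13 - 140\right)\right)^{2} = \left(52 \left(-127\right)\right)^{2} = \left(-6604\right)^{2} = 43612816$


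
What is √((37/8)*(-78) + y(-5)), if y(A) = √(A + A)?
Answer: √(-1443 + 4*I*√10)/2 ≈ 0.083246 + 18.994*I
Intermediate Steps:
y(A) = √2*√A (y(A) = √(2*A) = √2*√A)
√((37/8)*(-78) + y(-5)) = √((37/8)*(-78) + √2*√(-5)) = √((37*(⅛))*(-78) + √2*(I*√5)) = √((37/8)*(-78) + I*√10) = √(-1443/4 + I*√10)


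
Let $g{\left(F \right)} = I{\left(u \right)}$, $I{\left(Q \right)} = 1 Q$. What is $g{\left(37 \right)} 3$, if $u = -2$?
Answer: $-6$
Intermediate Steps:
$I{\left(Q \right)} = Q$
$g{\left(F \right)} = -2$
$g{\left(37 \right)} 3 = \left(-2\right) 3 = -6$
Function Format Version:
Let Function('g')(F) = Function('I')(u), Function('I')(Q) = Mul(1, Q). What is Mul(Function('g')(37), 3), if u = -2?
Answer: -6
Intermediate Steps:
Function('I')(Q) = Q
Function('g')(F) = -2
Mul(Function('g')(37), 3) = Mul(-2, 3) = -6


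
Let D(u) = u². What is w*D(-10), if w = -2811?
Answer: -281100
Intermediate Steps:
w*D(-10) = -2811*(-10)² = -2811*100 = -281100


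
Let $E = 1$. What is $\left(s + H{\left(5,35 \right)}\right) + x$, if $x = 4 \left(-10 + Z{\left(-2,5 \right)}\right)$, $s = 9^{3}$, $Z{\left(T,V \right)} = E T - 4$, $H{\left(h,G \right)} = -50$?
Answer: $615$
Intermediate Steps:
$Z{\left(T,V \right)} = -4 + T$ ($Z{\left(T,V \right)} = 1 T - 4 = T - 4 = -4 + T$)
$s = 729$
$x = -64$ ($x = 4 \left(-10 - 6\right) = 4 \left(-16\right) = -64$)
$\left(s + H{\left(5,35 \right)}\right) + x = \left(729 - 50\right) - 64 = 679 - 64 = 615$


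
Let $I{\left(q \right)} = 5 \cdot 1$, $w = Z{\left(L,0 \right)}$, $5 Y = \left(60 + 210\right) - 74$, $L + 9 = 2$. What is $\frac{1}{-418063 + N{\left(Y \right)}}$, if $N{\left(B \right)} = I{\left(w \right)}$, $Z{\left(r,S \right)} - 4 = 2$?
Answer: $- \frac{1}{418058} \approx -2.392 \cdot 10^{-6}$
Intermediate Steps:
$L = -7$ ($L = -9 + 2 = -7$)
$Z{\left(r,S \right)} = 6$ ($Z{\left(r,S \right)} = 4 + 2 = 6$)
$Y = \frac{196}{5}$ ($Y = \frac{\left(60 + 210\right) - 74}{5} = \frac{270 - 74}{5} = \frac{1}{5} \cdot 196 = \frac{196}{5} \approx 39.2$)
$w = 6$
$I{\left(q \right)} = 5$
$N{\left(B \right)} = 5$
$\frac{1}{-418063 + N{\left(Y \right)}} = \frac{1}{-418063 + 5} = \frac{1}{-418058} = - \frac{1}{418058}$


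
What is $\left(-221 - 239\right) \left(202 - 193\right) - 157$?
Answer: $-4297$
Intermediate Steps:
$\left(-221 - 239\right) \left(202 - 193\right) - 157 = \left(-460\right) 9 - 157 = -4140 - 157 = -4297$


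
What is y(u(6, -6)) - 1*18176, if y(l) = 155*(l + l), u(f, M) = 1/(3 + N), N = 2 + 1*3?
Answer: -72549/4 ≈ -18137.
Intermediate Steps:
N = 5 (N = 2 + 3 = 5)
u(f, M) = 1/8 (u(f, M) = 1/(3 + 5) = 1/8)
y(l) = 310*l (y(l) = 155*(2*l) = 310*l)
y(u(6, -6)) - 1*18176 = 310*(1/8) - 1*18176 = 155/4 - 18176 = -72549/4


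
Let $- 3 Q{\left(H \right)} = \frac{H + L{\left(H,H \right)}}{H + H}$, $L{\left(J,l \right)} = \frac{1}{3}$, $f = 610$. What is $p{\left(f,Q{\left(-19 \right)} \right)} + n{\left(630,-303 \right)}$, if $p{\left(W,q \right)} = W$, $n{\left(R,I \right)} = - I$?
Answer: $913$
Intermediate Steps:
$L{\left(J,l \right)} = \frac{1}{3}$
$Q{\left(H \right)} = - \frac{\frac{1}{3} + H}{6 H}$ ($Q{\left(H \right)} = - \frac{\left(H + \frac{1}{3}\right) \frac{1}{H + H}}{3} = - \frac{\left(\frac{1}{3} + H\right) \frac{1}{2 H}}{3} = - \frac{\frac{1}{2} \frac{1}{H} \left(\frac{1}{3} + H\right)}{3} = - \frac{\frac{1}{3} + H}{6 H}$)
$p{\left(f,Q{\left(-19 \right)} \right)} + n{\left(630,-303 \right)} = 610 - -303 = 610 + 303 = 913$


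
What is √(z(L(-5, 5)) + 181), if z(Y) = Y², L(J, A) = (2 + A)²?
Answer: √2582 ≈ 50.813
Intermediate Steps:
√(z(L(-5, 5)) + 181) = √(((2 + 5)²)² + 181) = √((7²)² + 181) = √(49² + 181) = √(2401 + 181) = √2582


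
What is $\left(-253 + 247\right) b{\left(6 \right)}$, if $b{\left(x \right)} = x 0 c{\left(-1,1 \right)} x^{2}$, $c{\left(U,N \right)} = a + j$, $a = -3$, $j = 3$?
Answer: $0$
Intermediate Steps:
$c{\left(U,N \right)} = 0$ ($c{\left(U,N \right)} = -3 + 3 = 0$)
$b{\left(x \right)} = 0$ ($b{\left(x \right)} = x 0 \cdot 0 x^{2} = 0 \cdot 0 = 0$)
$\left(-253 + 247\right) b{\left(6 \right)} = \left(-253 + 247\right) 0 = \left(-6\right) 0 = 0$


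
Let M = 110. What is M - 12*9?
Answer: 2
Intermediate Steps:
M - 12*9 = 110 - 12*9 = 110 - 108 = 2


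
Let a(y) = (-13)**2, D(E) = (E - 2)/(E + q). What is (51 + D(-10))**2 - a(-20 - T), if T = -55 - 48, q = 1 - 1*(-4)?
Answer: 67064/25 ≈ 2682.6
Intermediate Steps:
q = 5 (q = 1 + 4 = 5)
T = -103
D(E) = (-2 + E)/(5 + E) (D(E) = (E - 2)/(E + 5) = (-2 + E)/(5 + E))
a(y) = 169
(51 + D(-10))**2 - a(-20 - T) = (51 + (-2 - 10)/(5 - 10))**2 - 1*169 = (51 - 12/(-5))**2 - 169 = (51 - 1/5*(-12))**2 - 169 = (51 + 12/5)**2 - 169 = (267/5)**2 - 169 = 71289/25 - 169 = 67064/25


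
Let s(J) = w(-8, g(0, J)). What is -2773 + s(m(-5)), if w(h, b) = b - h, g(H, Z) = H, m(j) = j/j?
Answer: -2765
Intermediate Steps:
m(j) = 1
s(J) = 8 (s(J) = 0 - 1*(-8) = 0 + 8 = 8)
-2773 + s(m(-5)) = -2773 + 8 = -2765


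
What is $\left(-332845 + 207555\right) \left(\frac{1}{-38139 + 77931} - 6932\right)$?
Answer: $\frac{17279880468235}{19896} \approx 8.6851 \cdot 10^{8}$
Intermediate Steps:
$\left(-332845 + 207555\right) \left(\frac{1}{-38139 + 77931} - 6932\right) = - 125290 \left(\frac{1}{39792} - 6932\right) = \left(-125290\right) \left(- \frac{275838143}{39792}\right) = \frac{17279880468235}{19896}$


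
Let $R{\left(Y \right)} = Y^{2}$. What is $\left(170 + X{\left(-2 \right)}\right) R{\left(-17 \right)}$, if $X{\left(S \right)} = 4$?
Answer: $50286$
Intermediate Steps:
$\left(170 + X{\left(-2 \right)}\right) R{\left(-17 \right)} = \left(170 + 4\right) \left(-17\right)^{2} = 174 \cdot 289 = 50286$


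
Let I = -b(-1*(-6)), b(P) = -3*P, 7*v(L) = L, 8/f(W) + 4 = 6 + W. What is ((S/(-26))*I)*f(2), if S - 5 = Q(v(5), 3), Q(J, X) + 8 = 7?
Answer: -72/13 ≈ -5.5385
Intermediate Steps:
f(W) = 8/(2 + W) (f(W) = 8/(-4 + (6 + W)) = 8/(2 + W))
v(L) = L/7
Q(J, X) = -1 (Q(J, X) = -8 + 7 = -1)
S = 4 (S = 5 - 1 = 4)
I = 18 (I = -(-3)*(-1*(-6)) = -(-3)*6 = -1*(-18) = 18)
((S/(-26))*I)*f(2) = ((4/(-26))*18)*(8/(2 + 2)) = ((4*(-1/26))*18)*(8/4) = (-2/13*18)*(8*(¼)) = -36/13*2 = -72/13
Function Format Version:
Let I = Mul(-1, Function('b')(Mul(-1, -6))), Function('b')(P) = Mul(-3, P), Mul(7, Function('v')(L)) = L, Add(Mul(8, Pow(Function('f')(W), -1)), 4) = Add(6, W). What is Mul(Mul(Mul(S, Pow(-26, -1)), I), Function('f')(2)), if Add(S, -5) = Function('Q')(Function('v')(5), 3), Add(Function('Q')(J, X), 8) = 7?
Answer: Rational(-72, 13) ≈ -5.5385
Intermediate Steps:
Function('f')(W) = Mul(8, Pow(Add(2, W), -1)) (Function('f')(W) = Mul(8, Pow(Add(-4, Add(6, W)), -1)) = Mul(8, Pow(Add(2, W), -1)))
Function('v')(L) = Mul(Rational(1, 7), L)
Function('Q')(J, X) = -1 (Function('Q')(J, X) = Add(-8, 7) = -1)
S = 4 (S = Add(5, -1) = 4)
I = 18 (I = Mul(-1, Mul(-3, Mul(-1, -6))) = Mul(-1, Mul(-3, 6)) = Mul(-1, -18) = 18)
Mul(Mul(Mul(S, Pow(-26, -1)), I), Function('f')(2)) = Mul(Mul(Mul(4, Pow(-26, -1)), 18), Mul(8, Pow(Add(2, 2), -1))) = Mul(Mul(Mul(4, Rational(-1, 26)), 18), Mul(8, Pow(4, -1))) = Mul(Mul(Rational(-2, 13), 18), Mul(8, Rational(1, 4))) = Mul(Rational(-36, 13), 2) = Rational(-72, 13)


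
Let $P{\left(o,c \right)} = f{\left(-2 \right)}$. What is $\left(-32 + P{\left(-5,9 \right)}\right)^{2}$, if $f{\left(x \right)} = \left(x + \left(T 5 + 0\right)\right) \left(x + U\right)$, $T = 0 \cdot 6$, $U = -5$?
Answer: $324$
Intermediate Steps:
$T = 0$
$f{\left(x \right)} = x \left(-5 + x\right)$ ($f{\left(x \right)} = \left(x + \left(0 \cdot 5 + 0\right)\right) \left(x - 5\right) = \left(x + \left(0 + 0\right)\right) \left(-5 + x\right) = \left(x + 0\right) \left(-5 + x\right) = x \left(-5 + x\right)$)
$P{\left(o,c \right)} = 14$ ($P{\left(o,c \right)} = - 2 \left(-5 - 2\right) = \left(-2\right) \left(-7\right) = 14$)
$\left(-32 + P{\left(-5,9 \right)}\right)^{2} = \left(-32 + 14\right)^{2} = \left(-18\right)^{2} = 324$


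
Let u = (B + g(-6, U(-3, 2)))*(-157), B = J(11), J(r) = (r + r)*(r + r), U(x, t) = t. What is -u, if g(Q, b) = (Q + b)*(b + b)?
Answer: 73476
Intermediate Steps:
g(Q, b) = 2*b*(Q + b) (g(Q, b) = (Q + b)*(2*b) = 2*b*(Q + b))
J(r) = 4*r**2 (J(r) = (2*r)*(2*r) = 4*r**2)
B = 484 (B = 4*11**2 = 4*121 = 484)
u = -73476 (u = (484 + 2*2*(-6 + 2))*(-157) = (484 + 2*2*(-4))*(-157) = (484 - 16)*(-157) = 468*(-157) = -73476)
-u = -1*(-73476) = 73476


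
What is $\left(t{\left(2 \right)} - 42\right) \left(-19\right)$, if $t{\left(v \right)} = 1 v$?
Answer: $760$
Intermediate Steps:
$t{\left(v \right)} = v$
$\left(t{\left(2 \right)} - 42\right) \left(-19\right) = \left(2 - 42\right) \left(-19\right) = \left(-40\right) \left(-19\right) = 760$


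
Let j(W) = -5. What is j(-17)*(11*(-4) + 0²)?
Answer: 220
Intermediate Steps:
j(-17)*(11*(-4) + 0²) = -5*(11*(-4) + 0²) = -5*(-44 + 0) = -5*(-44) = 220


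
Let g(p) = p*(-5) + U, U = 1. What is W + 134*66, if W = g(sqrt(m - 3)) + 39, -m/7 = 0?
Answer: 8884 - 5*I*sqrt(3) ≈ 8884.0 - 8.6602*I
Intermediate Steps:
m = 0 (m = -7*0 = 0)
g(p) = 1 - 5*p (g(p) = p*(-5) + 1 = -5*p + 1 = 1 - 5*p)
W = 40 - 5*I*sqrt(3) (W = (1 - 5*sqrt(0 - 3)) + 39 = (1 - 5*I*sqrt(3)) + 39 = 40 - 5*I*sqrt(3) ≈ 40.0 - 8.6602*I)
W + 134*66 = (40 - 5*I*sqrt(3)) + 134*66 = (40 - 5*I*sqrt(3)) + 8844 = 8884 - 5*I*sqrt(3)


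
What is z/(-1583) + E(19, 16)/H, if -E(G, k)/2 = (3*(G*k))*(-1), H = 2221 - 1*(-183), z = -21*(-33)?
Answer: 305355/951383 ≈ 0.32096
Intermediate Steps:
z = 693
H = 2404 (H = 2221 + 183 = 2404)
E(G, k) = 6*G*k (E(G, k) = -2*3*(G*k)*(-1) = -2*3*G*k*(-1) = -(-6)*G*k = 6*G*k)
z/(-1583) + E(19, 16)/H = 693/(-1583) + (6*19*16)/2404 = 693*(-1/1583) + 1824*(1/2404) = -693/1583 + 456/601 = 305355/951383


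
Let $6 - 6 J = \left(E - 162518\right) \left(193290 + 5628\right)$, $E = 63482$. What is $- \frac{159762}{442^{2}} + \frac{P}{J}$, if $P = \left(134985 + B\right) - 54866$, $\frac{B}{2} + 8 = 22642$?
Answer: $- \frac{15427310302735}{18866074564714} \approx -0.81773$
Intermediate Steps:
$B = 45268$ ($B = -16 + 2 \cdot 22642 = -16 + 45284 = 45268$)
$J = 3283340509$ ($J = 1 - \frac{\left(63482 - 162518\right) \left(193290 + 5628\right)}{6} = 1 - \frac{\left(-99036\right) 198918}{6} = 1 - -3283340508 = 1 + 3283340508 = 3283340509$)
$P = 125387$ ($P = \left(134985 + 45268\right) - 54866 = 180253 - 54866 = 125387$)
$- \frac{159762}{442^{2}} + \frac{P}{J} = - \frac{159762}{442^{2}} + \frac{125387}{3283340509} = - \frac{159762}{195364} + 125387 \cdot \frac{1}{3283340509} = \left(-159762\right) \frac{1}{195364} + \frac{125387}{3283340509} = - \frac{79881}{97682} + \frac{125387}{3283340509} = - \frac{15427310302735}{18866074564714}$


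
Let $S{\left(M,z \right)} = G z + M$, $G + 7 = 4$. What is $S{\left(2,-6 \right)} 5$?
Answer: $100$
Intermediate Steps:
$G = -3$ ($G = -7 + 4 = -3$)
$S{\left(M,z \right)} = M - 3 z$ ($S{\left(M,z \right)} = - 3 z + M = M - 3 z$)
$S{\left(2,-6 \right)} 5 = \left(2 - -18\right) 5 = \left(2 + 18\right) 5 = 20 \cdot 5 = 100$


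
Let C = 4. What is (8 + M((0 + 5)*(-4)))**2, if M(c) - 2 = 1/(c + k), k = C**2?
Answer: 1521/16 ≈ 95.063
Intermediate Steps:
k = 16 (k = 4**2 = 16)
M(c) = 2 + 1/(16 + c) (M(c) = 2 + 1/(c + 16) = 2 + 1/(16 + c))
(8 + M((0 + 5)*(-4)))**2 = (8 + (33 + 2*((0 + 5)*(-4)))/(16 + (0 + 5)*(-4)))**2 = (8 + (33 + 2*(5*(-4)))/(16 + 5*(-4)))**2 = (8 + (33 + 2*(-20))/(16 - 20))**2 = (8 + (33 - 40)/(-4))**2 = (8 - 1/4*(-7))**2 = (8 + 7/4)**2 = (39/4)**2 = 1521/16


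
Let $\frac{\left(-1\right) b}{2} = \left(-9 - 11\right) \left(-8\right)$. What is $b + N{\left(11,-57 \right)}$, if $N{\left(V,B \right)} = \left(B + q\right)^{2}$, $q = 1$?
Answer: $2816$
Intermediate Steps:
$N{\left(V,B \right)} = \left(1 + B\right)^{2}$ ($N{\left(V,B \right)} = \left(B + 1\right)^{2} = \left(1 + B\right)^{2}$)
$b = -320$ ($b = - 2 \left(-9 - 11\right) \left(-8\right) = - 2 \left(\left(-20\right) \left(-8\right)\right) = \left(-2\right) 160 = -320$)
$b + N{\left(11,-57 \right)} = -320 + \left(1 - 57\right)^{2} = -320 + \left(-56\right)^{2} = -320 + 3136 = 2816$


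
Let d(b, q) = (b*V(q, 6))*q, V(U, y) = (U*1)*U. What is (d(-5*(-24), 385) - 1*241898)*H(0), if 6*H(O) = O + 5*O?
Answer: 0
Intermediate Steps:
V(U, y) = U² (V(U, y) = U*U = U²)
d(b, q) = b*q³ (d(b, q) = (b*q²)*q = b*q³)
H(O) = O (H(O) = (O + 5*O)/6 = (6*O)/6 = O)
(d(-5*(-24), 385) - 1*241898)*H(0) = (-5*(-24)*385³ - 1*241898)*0 = (120*57066625 - 241898)*0 = (6847995000 - 241898)*0 = 6847753102*0 = 0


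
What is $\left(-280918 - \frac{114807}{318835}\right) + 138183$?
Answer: $- \frac{4137184412}{28985} \approx -1.4274 \cdot 10^{5}$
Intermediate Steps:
$\left(-280918 - \frac{114807}{318835}\right) + 138183 = \left(-280918 - \frac{10437}{28985}\right) + 138183 = - \frac{8142418667}{28985} + 138183 = - \frac{4137184412}{28985}$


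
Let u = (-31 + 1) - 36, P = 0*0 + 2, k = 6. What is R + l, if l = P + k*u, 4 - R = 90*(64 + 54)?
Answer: -11010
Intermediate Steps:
R = -10616 (R = 4 - 90*(64 + 54) = 4 - 90*118 = 4 - 1*10620 = 4 - 10620 = -10616)
P = 2 (P = 0 + 2 = 2)
u = -66 (u = -30 - 36 = -66)
l = -394 (l = 2 + 6*(-66) = 2 - 396 = -394)
R + l = -10616 - 394 = -11010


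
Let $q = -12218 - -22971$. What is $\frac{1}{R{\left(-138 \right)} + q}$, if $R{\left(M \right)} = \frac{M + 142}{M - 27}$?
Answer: $\frac{165}{1774241} \approx 9.2997 \cdot 10^{-5}$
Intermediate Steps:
$R{\left(M \right)} = \frac{142 + M}{-27 + M}$
$q = 10753$ ($q = -12218 + 22971 = 10753$)
$\frac{1}{R{\left(-138 \right)} + q} = \frac{1}{\frac{142 - 138}{-27 - 138} + 10753} = \frac{1}{\frac{1}{-165} \cdot 4 + 10753} = \frac{1}{\left(- \frac{1}{165}\right) 4 + 10753} = \frac{1}{- \frac{4}{165} + 10753} = \frac{1}{\frac{1774241}{165}} = \frac{165}{1774241}$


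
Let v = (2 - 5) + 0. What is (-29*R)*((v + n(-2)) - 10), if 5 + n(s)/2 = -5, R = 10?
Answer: 9570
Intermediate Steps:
n(s) = -20 (n(s) = -10 + 2*(-5) = -10 - 10 = -20)
v = -3 (v = -3 + 0 = -3)
(-29*R)*((v + n(-2)) - 10) = (-29*10)*((-3 - 20) - 10) = -290*(-23 - 10) = -290*(-33) = 9570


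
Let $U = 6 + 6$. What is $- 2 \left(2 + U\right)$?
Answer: $-28$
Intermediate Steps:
$U = 12$
$- 2 \left(2 + U\right) = - 2 \left(2 + 12\right) = - 2 \cdot 14 = \left(-1\right) 28 = -28$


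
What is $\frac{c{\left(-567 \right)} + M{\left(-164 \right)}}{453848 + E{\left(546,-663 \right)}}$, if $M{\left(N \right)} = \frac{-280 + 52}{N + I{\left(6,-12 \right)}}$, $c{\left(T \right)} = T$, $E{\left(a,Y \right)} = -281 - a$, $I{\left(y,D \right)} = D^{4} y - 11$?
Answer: $- \frac{1235875}{987434773} \approx -0.0012516$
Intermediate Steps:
$I{\left(y,D \right)} = -11 + y D^{4}$ ($I{\left(y,D \right)} = y D^{4} - 11 = -11 + y D^{4}$)
$M{\left(N \right)} = - \frac{228}{124405 + N}$ ($M{\left(N \right)} = \frac{-280 + 52}{N - \left(11 - 6 \left(-12\right)^{4}\right)} = - \frac{228}{N + \left(-11 + 6 \cdot 20736\right)} = - \frac{228}{N + \left(-11 + 124416\right)} = - \frac{228}{N + 124405} = - \frac{228}{124405 + N}$)
$\frac{c{\left(-567 \right)} + M{\left(-164 \right)}}{453848 + E{\left(546,-663 \right)}} = \frac{-567 - \frac{228}{124405 - 164}}{453848 - 827} = \frac{-567 - \frac{228}{124241}}{453848 - 827} = \frac{-567 - \frac{12}{6539}}{453848 - 827} = \frac{-567 - \frac{12}{6539}}{453021} = \left(- \frac{3707625}{6539}\right) \frac{1}{453021} = - \frac{1235875}{987434773}$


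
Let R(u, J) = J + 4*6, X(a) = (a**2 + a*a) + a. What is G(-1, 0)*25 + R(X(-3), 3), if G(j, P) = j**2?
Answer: 52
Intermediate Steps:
X(a) = a + 2*a**2 (X(a) = (a**2 + a**2) + a = 2*a**2 + a = a + 2*a**2)
R(u, J) = 24 + J (R(u, J) = J + 24 = 24 + J)
G(-1, 0)*25 + R(X(-3), 3) = (-1)**2*25 + (24 + 3) = 1*25 + 27 = 25 + 27 = 52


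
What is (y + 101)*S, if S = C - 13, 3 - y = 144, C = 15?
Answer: -80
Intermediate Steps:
y = -141 (y = 3 - 1*144 = 3 - 144 = -141)
S = 2 (S = 15 - 13 = 2)
(y + 101)*S = (-141 + 101)*2 = -40*2 = -80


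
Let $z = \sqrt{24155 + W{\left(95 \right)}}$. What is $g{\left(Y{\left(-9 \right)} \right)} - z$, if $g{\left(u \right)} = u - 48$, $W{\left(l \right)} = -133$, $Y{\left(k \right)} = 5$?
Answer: $-43 - \sqrt{24022} \approx -197.99$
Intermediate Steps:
$g{\left(u \right)} = -48 + u$
$z = \sqrt{24022}$ ($z = \sqrt{24155 - 133} = \sqrt{24022} \approx 154.99$)
$g{\left(Y{\left(-9 \right)} \right)} - z = \left(-48 + 5\right) - \sqrt{24022} = -43 - \sqrt{24022}$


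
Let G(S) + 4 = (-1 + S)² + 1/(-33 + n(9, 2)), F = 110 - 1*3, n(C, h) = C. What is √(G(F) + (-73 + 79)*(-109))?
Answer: √1523226/12 ≈ 102.85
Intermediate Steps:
F = 107 (F = 110 - 3 = 107)
G(S) = -97/24 + (-1 + S)² (G(S) = -4 + ((-1 + S)² + 1/(-33 + 9)) = -4 + ((-1 + S)² + 1/(-24)) = -4 + ((-1 + S)² - 1/24) = -4 + (-1/24 + (-1 + S)²) = -97/24 + (-1 + S)²)
√(G(F) + (-73 + 79)*(-109)) = √((-97/24 + (-1 + 107)²) + (-73 + 79)*(-109)) = √((-97/24 + 106²) + 6*(-109)) = √((-97/24 + 11236) - 654) = √(269567/24 - 654) = √(253871/24) = √1523226/12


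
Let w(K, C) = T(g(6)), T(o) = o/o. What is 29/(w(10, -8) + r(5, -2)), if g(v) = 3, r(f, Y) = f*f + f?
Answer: 29/31 ≈ 0.93548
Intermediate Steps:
r(f, Y) = f + f² (r(f, Y) = f² + f = f + f²)
T(o) = 1
w(K, C) = 1
29/(w(10, -8) + r(5, -2)) = 29/(1 + 5*(1 + 5)) = 29/(1 + 5*6) = 29/(1 + 30) = 29/31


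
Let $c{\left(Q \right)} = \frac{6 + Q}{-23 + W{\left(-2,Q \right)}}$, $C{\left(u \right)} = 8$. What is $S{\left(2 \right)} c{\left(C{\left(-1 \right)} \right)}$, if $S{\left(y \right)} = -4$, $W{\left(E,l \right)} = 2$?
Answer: $\frac{8}{3} \approx 2.6667$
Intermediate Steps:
$c{\left(Q \right)} = - \frac{2}{7} - \frac{Q}{21}$ ($c{\left(Q \right)} = \frac{6 + Q}{-23 + 2} = \frac{6 + Q}{-21} = \left(6 + Q\right) \left(- \frac{1}{21}\right) = - \frac{2}{7} - \frac{Q}{21}$)
$S{\left(2 \right)} c{\left(C{\left(-1 \right)} \right)} = - 4 \left(- \frac{2}{7} - \frac{8}{21}\right) = \left(-4\right) \left(- \frac{2}{3}\right) = \frac{8}{3}$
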